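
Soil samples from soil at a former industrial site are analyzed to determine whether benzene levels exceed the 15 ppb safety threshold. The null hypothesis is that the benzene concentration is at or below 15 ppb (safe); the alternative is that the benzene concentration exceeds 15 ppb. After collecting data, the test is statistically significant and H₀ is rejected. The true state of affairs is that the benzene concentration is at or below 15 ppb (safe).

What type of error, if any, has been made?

Type I error

H₀ was rejected, but H₀ is actually true.
Rejecting a true null hypothesis is a Type I error (false positive).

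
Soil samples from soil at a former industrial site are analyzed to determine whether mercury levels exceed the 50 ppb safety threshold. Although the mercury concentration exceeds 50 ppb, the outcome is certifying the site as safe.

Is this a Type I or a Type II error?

Type II error

The null hypothesis here is that the mercury concentration is at or below 50 ppb (safe).
'Certifying the site as safe' corresponds to failing to reject H₀.
H₀ was not rejected but H₀ is false — a Type II error (false negative).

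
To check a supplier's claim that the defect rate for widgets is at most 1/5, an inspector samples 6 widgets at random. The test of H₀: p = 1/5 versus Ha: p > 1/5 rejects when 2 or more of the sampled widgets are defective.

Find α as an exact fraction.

1077/3125

α = P(reject H₀ | H₀ true) = P(K ≥ 2 | p = 1/5), K ~ Binomial(6, 1/5).
α = 1 − P(K ≤ 1) = 1 − 2048/3125 = 1077/3125.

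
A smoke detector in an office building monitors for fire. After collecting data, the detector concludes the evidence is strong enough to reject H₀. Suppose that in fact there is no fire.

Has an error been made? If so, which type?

The conventional null hypothesis here is that there is no fire.
H₀ was rejected, but H₀ is actually true.
Rejecting a true null hypothesis is a Type I error (false positive).

Type I error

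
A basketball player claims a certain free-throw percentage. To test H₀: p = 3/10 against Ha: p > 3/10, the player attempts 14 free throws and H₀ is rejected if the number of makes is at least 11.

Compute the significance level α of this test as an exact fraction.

12323939643/50000000000000

Under H₀, K ~ Binomial(14, 3/10), and α = P(K ≥ 11).
P(K ≥ 11) = Σ_{j=11}^{14} C(14,j)·(3/10)^j·(7/10)^{14-j} = 12323939643/50000000000000.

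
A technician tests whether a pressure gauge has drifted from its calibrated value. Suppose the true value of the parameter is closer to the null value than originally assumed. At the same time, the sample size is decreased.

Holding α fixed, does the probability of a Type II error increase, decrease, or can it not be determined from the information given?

A smaller departure from H₀ means the test statistic under Ha is distributed closer to where it would be under H₀; rejection becomes less likely. With less data the test statistic is noisier; under Ha, more outcomes land inside the acceptance region. Both changes push β in the same direction.

It increases.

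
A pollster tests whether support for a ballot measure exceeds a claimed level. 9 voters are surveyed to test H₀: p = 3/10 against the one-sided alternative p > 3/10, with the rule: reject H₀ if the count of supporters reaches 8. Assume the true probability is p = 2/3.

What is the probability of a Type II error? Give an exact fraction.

16867/19683

Under the alternative p = 2/3, Y ~ Binomial(9, 2/3); β is the probability the test does not reject, P(Y < 8).
Adding the binomial probabilities P(Y=0)+…+P(Y=7) at p = 2/3 gives 16867/19683.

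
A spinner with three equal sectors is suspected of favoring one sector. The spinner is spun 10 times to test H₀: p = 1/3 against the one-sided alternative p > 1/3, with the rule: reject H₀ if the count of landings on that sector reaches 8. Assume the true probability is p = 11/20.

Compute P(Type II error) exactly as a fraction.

β = P(fail to reject H₀ | Ha true) = P(K ≤ 7 | p = 11/20), K ~ Binomial(10, 11/20).
Adding the binomial probabilities P(K=0)+…+P(K=7) at p = 11/20 gives 2305127290491/2560000000000.

2305127290491/2560000000000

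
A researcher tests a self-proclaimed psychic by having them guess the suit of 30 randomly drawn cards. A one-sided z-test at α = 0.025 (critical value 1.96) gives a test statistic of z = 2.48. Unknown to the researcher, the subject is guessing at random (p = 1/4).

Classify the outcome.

Type I error

The conventional null hypothesis is that the subject is guessing at random (p = 1/4).
Since z = 2.48 > z* = 1.96, H₀ is rejected.
H₀ is true (actually the subject is guessing at random (p = 1/4)).
Rejecting a true H₀ is a Type I error.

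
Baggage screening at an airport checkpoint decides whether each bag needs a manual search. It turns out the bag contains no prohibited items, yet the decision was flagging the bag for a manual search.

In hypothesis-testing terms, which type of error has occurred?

The null hypothesis here is that the bag contains no prohibited items.
'Flagging the bag for a manual search' corresponds to rejecting H₀.
H₀ was rejected but H₀ is true — a Type I error (false positive).

Type I error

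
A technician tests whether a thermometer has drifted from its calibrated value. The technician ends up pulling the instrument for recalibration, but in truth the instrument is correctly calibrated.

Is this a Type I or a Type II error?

The null hypothesis here is that the instrument is correctly calibrated.
'Pulling the instrument for recalibration' corresponds to rejecting H₀.
H₀ was rejected but H₀ is true — a Type I error (false positive).

Type I error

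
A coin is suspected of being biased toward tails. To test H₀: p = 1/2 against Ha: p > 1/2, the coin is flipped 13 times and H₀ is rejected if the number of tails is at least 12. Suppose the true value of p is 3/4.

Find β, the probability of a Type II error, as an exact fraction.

A Type II error is failing to reject when Ha holds: with p = 3/4, β = P(K ≤ 11).
Adding the binomial probabilities P(K=0)+…+P(K=11) at p = 3/4 gives 3662863/4194304.

3662863/4194304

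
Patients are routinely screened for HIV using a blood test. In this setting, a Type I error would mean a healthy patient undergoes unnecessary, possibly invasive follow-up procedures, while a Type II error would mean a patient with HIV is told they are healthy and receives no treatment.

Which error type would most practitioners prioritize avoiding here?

Type II error

The Type II consequence (a patient with HIV is told they are healthy and receives no treatment) is more severe than the Type I consequence (a healthy patient undergoes unnecessary, possibly invasive follow-up procedures).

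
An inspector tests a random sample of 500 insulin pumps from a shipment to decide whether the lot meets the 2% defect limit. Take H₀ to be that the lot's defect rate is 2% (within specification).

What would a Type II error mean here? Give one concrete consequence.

A Type II error would mean concluding that the lot's defect rate is 2% (within specification) (or at least failing to establish that the lot's defect rate exceeds 2%) when in fact the lot's defect rate exceeds 2%. Consequence: a defective lot is shipped to customers.

A Type II error is failing to reject H₀ when H₀ is false.
Here that means accepting the lot and shipping it when actually the lot's defect rate exceeds 2%.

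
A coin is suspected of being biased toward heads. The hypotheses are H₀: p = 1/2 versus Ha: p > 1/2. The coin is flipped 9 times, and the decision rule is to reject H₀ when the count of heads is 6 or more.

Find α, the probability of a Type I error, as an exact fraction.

65/256

The Type I error probability is α = P(K ≥ 6) computed under H₀, where K ~ Binomial(9, 1/2).
That's C(9,6) + C(9,7) + C(9,8) + C(9,9) over 2^9, i.e. (84 + 36 + 9 + 1)/512 = 130/512 = 65/256.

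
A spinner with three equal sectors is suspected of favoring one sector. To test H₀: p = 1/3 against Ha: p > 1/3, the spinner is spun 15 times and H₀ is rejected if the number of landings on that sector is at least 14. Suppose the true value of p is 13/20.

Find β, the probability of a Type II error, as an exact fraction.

Under the alternative p = 13/20, K ~ Binomial(15, 13/20); β is the probability the test does not reject, P(K < 14).
Adding the binomial probabilities P(K=0)+…+P(K=13) at p = 13/20 gives 16151694793243741949/16384000000000000000.

16151694793243741949/16384000000000000000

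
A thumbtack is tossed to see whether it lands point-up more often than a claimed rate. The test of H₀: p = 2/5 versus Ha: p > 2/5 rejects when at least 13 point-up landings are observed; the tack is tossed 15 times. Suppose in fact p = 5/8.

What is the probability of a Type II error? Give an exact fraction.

33725631854457/35184372088832

Under the alternative p = 5/8, S ~ Binomial(15, 5/8); β is the probability the test does not reject, P(S < 13).
Equivalently, β = 1 − P(S ≥ 13) = 33725631854457/35184372088832.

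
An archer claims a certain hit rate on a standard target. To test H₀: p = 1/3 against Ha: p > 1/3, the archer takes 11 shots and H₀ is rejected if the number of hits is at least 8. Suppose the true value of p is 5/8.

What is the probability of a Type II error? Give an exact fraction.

688976199/1073741824

β = P(fail to reject H₀ | Ha true) = P(X ≤ 7 | p = 5/8), X ~ Binomial(11, 5/8).
Summing C(11,j)·(5/8)^j·(3/8)^{11-j} for j = 0..7 gives 688976199/1073741824.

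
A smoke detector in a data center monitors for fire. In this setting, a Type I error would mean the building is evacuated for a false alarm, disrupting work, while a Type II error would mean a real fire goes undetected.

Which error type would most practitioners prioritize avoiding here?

The Type II consequence (a real fire goes undetected) is more severe than the Type I consequence (the building is evacuated for a false alarm, disrupting work).

Type II error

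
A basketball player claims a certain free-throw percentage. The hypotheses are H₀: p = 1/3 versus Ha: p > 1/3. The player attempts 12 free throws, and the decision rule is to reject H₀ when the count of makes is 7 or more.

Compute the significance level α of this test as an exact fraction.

11771/177147

The Type I error probability is α = P(S ≥ 7) computed under H₀, where S ~ Binomial(12, 1/3).
Summing C(12,j)(1/3)^j(2/3)^{12−j} for j = 7,…,12 gives 11771/177147.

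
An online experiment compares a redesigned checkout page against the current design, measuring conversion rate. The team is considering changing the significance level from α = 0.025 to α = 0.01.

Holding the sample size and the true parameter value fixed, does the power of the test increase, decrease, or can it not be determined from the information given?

Tightening α shrinks the rejection region. When Ha holds, fewer sample outcomes clear the stricter threshold, so more fall in the acceptance region.
Since power = 1 − β and β increases, power decreases.

It decreases.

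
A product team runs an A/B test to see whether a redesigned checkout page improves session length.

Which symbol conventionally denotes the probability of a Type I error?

P(Type I error) = P(reject H₀ | H₀ true) = α, the significance level.

α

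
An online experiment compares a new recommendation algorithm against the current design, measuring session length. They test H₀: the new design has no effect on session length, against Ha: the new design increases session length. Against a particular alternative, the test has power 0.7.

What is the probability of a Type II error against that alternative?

0.3

Power = 1 − β, so β = 1 − 0.7 = 0.3.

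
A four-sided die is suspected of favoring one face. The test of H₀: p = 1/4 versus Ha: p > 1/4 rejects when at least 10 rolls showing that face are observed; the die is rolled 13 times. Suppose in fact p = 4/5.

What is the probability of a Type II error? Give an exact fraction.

Under the alternative p = 4/5, S ~ Binomial(13, 4/5); β is the probability the test does not reject, P(S < 10).
Summing C(13,j)·(4/5)^j·(1/5)^{13-j} for j = 0..9 gives 61688401/244140625.

61688401/244140625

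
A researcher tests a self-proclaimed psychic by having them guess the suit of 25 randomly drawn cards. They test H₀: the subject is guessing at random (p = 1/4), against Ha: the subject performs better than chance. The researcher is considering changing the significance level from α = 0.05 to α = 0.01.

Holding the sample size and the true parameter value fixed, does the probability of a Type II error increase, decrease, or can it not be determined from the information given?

A smaller α moves the rejection region further into the tail. With the alternative true, more outcomes now fall outside the rejection region, so failing to reject becomes more likely.

It increases.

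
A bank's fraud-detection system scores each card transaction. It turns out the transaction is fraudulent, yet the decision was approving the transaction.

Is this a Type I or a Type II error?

Type II error

The null hypothesis here is that the transaction is legitimate.
'Approving the transaction' corresponds to failing to reject H₀.
H₀ was not rejected but H₀ is false — a Type II error (false negative).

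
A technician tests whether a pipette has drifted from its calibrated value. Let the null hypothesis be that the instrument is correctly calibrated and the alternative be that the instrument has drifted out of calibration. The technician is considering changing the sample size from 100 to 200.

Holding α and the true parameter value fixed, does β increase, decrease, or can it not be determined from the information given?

A larger sample reduces the standard error, pulling the sampling distribution under Ha further from the non-rejection region.

It decreases.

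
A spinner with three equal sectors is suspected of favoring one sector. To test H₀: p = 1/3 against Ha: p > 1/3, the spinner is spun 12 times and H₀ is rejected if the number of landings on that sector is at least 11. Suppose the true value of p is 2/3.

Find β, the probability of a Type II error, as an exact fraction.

A Type II error is failing to reject when Ha holds: with p = 2/3, β = P(K ≤ 10).
Equivalently, β = 1 − P(K ≥ 11) = 502769/531441.

502769/531441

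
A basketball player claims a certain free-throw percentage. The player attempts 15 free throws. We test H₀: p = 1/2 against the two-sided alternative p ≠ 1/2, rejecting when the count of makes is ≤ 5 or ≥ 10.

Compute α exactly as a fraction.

309/1024

α = P(S ≤ 5 or S ≥ 10 | p = 1/2), S ~ Binomial(15, 1/2).
By symmetry, α = 2·P(S ≤ 5) = 2·(1 + 15 + 105 + 455 + 1365 + 3003)/32768 = 9888/32768 = 309/1024.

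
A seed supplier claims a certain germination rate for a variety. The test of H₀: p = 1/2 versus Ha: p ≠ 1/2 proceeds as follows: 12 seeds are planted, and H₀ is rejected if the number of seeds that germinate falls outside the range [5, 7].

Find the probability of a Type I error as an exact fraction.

The significance level is the null-hypothesis probability of the rejection region {≤4} ∪ {≥8}.
The two tails are symmetric, so α = 2·(1 + 12 + 66 + 220 + 495)/2^12 = 1588/4096 = 397/1024.

397/1024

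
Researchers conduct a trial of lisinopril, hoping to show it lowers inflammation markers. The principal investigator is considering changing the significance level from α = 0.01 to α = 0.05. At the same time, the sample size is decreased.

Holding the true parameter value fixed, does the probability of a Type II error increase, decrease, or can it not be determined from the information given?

The first change alone would make β decrease; the second alone would make β increase. Which effect dominates depends on the magnitudes, which are not given.

Cannot be determined from the information given.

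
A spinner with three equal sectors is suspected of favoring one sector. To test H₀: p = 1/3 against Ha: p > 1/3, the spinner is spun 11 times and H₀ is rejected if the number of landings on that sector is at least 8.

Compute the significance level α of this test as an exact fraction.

521/59049

The Type I error probability is α = P(Y ≥ 8) computed under H₀, where Y ~ Binomial(11, 1/3).
P(Y ≥ 8) = Σ_{j=8}^{11} C(11,j)·(1/3)^j·(2/3)^{11-j} = 521/59049.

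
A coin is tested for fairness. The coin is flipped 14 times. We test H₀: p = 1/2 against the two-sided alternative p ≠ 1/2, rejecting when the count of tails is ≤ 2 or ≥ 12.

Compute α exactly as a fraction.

53/4096

α = P(S ≤ 2 or S ≥ 12 | p = 1/2), S ~ Binomial(14, 1/2).
The two tails are symmetric, so α = 2·(1 + 14 + 91)/2^14 = 212/16384 = 53/4096.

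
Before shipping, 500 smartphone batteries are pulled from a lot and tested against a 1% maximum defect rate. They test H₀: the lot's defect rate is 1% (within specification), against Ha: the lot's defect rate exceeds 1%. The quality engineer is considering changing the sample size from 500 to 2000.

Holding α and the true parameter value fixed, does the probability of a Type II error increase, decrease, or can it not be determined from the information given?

More data shrinks sampling variability; the test statistic under Ha concentrates further from the null value, making rejection more likely.

It decreases.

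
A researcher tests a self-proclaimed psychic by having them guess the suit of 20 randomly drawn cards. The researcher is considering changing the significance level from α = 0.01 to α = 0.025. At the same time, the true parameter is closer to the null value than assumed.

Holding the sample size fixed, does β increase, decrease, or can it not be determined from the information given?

The first change alone would make β decrease; the second alone would make β increase. Which effect dominates depends on the magnitudes, which are not given.

Cannot be determined from the information given.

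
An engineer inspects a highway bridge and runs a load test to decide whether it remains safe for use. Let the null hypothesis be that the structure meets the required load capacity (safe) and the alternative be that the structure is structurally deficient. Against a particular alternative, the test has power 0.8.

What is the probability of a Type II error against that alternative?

Power = 1 − β, so β = 1 − 0.8 = 0.2.

0.2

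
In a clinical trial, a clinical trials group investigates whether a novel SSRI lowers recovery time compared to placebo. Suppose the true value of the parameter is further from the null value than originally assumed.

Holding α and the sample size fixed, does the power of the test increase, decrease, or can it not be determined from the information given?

It increases.

A larger true effect moves the Ha sampling distribution further from the H₀ critical value, making rejection more likely when Ha is true.
Since power = 1 − β and β decreases, power increases.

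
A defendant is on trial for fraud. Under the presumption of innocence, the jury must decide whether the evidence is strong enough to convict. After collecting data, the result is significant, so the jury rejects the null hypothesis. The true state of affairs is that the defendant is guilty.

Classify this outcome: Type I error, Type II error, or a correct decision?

No error (correct decision).

The conventional null hypothesis here is that the defendant is innocent.
The test rejected a false H₀ — the decision matches the true state.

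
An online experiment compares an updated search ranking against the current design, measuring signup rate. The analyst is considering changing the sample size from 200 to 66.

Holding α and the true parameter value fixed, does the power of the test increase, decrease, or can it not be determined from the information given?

Reducing n widens both sampling distributions, so the test has less ability to distinguish Ha from H₀.
Since power = 1 − β and β increases, power decreases.

It decreases.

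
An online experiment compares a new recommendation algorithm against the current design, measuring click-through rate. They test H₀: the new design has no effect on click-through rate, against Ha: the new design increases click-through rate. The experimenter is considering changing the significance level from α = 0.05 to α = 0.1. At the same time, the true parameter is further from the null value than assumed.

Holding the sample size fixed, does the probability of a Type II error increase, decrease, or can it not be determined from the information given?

A larger α widens the rejection region, so when the alternative is true more outcomes lead to rejection — failing to reject becomes less likely. A bigger departure from H₀ is easier for the test to detect, so it fails to reject less often. Both changes push β in the same direction.

It decreases.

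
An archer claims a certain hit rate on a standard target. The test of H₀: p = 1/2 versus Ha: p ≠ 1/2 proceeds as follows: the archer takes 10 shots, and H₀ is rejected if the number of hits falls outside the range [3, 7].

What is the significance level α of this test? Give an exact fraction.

7/64

α = P(K ≤ 2 or K ≥ 8 | p = 1/2), K ~ Binomial(10, 1/2).
The two tails are symmetric, so α = 2·(1 + 10 + 45)/2^10 = 112/1024 = 7/64.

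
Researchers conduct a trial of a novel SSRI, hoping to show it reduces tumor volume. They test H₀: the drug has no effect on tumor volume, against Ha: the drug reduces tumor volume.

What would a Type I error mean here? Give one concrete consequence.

A Type I error is rejecting H₀ when H₀ is true.
Here that means concluding that the drug is effective when actually the drug has no effect on tumor volume.

A Type I error would mean concluding that the drug reduces tumor volume when in fact the drug has no effect on tumor volume. Consequence: an ineffective drug is approved and marketed, exposing patients to side effects with no benefit.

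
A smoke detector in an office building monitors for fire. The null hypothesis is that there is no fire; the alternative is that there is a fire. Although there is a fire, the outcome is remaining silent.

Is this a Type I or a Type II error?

'Remaining silent' corresponds to failing to reject H₀.
H₀ was not rejected but H₀ is false — a Type II error (false negative).

Type II error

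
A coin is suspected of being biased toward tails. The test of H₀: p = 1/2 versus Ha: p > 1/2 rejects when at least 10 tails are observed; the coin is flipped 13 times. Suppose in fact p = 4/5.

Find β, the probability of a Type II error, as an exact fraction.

61688401/244140625

A Type II error is failing to reject when Ha holds: with p = 4/5, β = P(K ≤ 9).
Adding the binomial probabilities P(K=0)+…+P(K=9) at p = 4/5 gives 61688401/244140625.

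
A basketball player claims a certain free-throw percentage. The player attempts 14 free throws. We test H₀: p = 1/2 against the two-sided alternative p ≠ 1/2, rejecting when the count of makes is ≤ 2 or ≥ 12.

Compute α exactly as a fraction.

α = P(K ≤ 2 or K ≥ 12 | p = 1/2), K ~ Binomial(14, 1/2).
By symmetry, α = 2·P(K ≤ 2) = 2·(1 + 14 + 91)/16384 = 212/16384 = 53/4096.

53/4096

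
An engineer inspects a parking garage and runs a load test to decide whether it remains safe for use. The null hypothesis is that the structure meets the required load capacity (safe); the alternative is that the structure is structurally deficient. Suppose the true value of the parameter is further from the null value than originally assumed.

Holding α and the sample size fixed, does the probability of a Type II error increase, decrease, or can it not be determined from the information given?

A bigger departure from H₀ is easier for the test to detect, so it fails to reject less often.

It decreases.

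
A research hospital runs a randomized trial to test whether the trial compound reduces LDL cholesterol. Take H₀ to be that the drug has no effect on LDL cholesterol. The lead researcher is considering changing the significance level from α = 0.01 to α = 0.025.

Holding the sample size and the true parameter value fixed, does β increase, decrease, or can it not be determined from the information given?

It decreases.

With a larger α the critical value moves toward the center, so more of the Ha sampling distribution lies in the rejection region.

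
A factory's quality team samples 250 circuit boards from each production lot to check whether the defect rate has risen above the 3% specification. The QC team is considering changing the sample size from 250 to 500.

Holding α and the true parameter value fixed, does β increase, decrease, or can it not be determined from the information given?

A larger sample reduces the standard error, pulling the sampling distribution under Ha further from the non-rejection region.

It decreases.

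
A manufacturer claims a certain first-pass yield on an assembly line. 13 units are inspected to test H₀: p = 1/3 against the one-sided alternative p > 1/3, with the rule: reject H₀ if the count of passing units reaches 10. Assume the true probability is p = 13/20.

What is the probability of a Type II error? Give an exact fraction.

A Type II error is failing to reject when Ha holds: with p = 13/20, β = P(X ≤ 9).
Adding the binomial probabilities P(X=0)+…+P(X=9) at p = 13/20 gives 739046497348117/1024000000000000.

739046497348117/1024000000000000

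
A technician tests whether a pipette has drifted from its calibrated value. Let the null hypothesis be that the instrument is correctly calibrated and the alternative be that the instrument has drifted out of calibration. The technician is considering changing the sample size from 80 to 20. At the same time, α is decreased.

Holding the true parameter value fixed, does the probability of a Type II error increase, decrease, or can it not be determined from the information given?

With less data the test statistic is noisier; under Ha, more outcomes land inside the acceptance region. Lowering α raises the bar for rejection; under Ha, the test now fails to reject on outcomes it previously would have rejected. Both changes push β in the same direction.

It increases.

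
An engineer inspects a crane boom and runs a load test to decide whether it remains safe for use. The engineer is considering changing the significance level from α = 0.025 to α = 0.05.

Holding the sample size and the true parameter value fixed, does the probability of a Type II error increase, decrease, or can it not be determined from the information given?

With a larger α the critical value moves toward the center, so more of the Ha sampling distribution lies in the rejection region.

It decreases.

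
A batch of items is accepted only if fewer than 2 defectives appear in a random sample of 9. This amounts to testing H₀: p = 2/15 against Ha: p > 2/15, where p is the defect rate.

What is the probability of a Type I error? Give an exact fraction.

13155707024/38443359375

The significance level is the probability, assuming p = 2/15, of seeing 2 or more defectives in 9 draws.
α = 1 − P(K ≤ 1) = 1 − 25287652351/38443359375 = 13155707024/38443359375.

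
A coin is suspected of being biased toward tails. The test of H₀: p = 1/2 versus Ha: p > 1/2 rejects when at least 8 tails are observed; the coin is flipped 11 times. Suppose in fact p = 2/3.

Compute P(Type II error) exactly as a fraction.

Under the alternative p = 2/3, K ~ Binomial(11, 2/3); β is the probability the test does not reject, P(K < 8).
Equivalently, β = 1 − P(K ≥ 8) = 31145/59049.

31145/59049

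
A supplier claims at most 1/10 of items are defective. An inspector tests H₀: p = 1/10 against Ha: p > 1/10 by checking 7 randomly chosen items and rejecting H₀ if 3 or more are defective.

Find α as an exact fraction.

51383/2000000

The significance level is the probability, assuming p = 1/10, of seeing 3 or more defectives in 7 draws.
α = 1 − P(S ≤ 2) = 1 − 1948617/2000000 = 51383/2000000.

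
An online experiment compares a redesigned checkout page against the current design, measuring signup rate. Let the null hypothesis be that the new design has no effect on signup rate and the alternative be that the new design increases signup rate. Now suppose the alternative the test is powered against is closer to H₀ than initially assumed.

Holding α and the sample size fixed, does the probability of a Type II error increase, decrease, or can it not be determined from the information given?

It increases.

A smaller departure from H₀ means the test statistic under Ha is distributed closer to where it would be under H₀; rejection becomes less likely.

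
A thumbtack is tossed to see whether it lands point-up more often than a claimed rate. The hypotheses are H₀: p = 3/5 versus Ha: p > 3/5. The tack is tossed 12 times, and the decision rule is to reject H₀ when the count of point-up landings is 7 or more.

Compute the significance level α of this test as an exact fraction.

162404433/244140625

Under H₀, Y ~ Binomial(12, 3/5), and α = P(Y ≥ 7).
Summing C(12,j)(3/5)^j(2/5)^{12−j} for j = 7,…,12 gives 162404433/244140625.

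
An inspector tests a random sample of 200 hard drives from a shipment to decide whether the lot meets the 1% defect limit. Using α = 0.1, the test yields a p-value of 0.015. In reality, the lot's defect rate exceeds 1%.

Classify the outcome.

No error — this is a correct decision.

The conventional null hypothesis is that the lot's defect rate is 1% (within specification).
Since p = 0.015 < α = 0.1, H₀ is rejected.
H₀ is false (actually the lot's defect rate exceeds 1%).
The decision matches the true state — no error.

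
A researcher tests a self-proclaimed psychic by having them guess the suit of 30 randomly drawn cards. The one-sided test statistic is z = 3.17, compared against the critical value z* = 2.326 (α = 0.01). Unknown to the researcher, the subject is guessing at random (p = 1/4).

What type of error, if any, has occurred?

Type I error

The conventional null hypothesis is that the subject is guessing at random (p = 1/4).
Since z = 3.17 > z* = 2.326, H₀ is rejected.
H₀ is true (actually the subject is guessing at random (p = 1/4)).
Rejecting a true H₀ is a Type I error.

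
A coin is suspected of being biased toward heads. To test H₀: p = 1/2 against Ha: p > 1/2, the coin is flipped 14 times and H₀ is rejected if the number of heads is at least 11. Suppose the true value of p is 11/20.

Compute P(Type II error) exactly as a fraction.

β = P(fail to reject H₀ | Ha true) = P(S ≤ 10 | p = 11/20), S ~ Binomial(14, 11/20).
Equivalently, β = 1 − P(S ≥ 11) = 767413934602409223/819200000000000000.

767413934602409223/819200000000000000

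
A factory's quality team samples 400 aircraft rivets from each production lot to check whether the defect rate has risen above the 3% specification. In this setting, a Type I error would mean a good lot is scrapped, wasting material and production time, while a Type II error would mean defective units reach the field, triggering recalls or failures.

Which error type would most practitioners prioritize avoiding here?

The Type II consequence (defective units reach the field, triggering recalls or failures) is more severe than the Type I consequence (a good lot is scrapped, wasting material and production time).

Type II error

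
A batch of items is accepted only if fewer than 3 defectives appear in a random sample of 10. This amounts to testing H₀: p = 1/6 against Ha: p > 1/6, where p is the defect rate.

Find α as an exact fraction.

Under H₀, K ~ Binomial(10, 1/6); the Type I error rate is P(K ≥ 3).
Computing the lower-tail complement: 1 − 1953125/2519424 = 566299/2519424.

566299/2519424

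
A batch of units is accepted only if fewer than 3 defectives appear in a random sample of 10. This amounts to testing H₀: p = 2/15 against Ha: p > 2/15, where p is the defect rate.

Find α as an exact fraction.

The significance level is the probability, assuming p = 2/15, of seeing 3 or more defectives in 10 draws.
α = 1 − P(Y ≤ 2) = 1 − 165593336363/192216796875 = 26623460512/192216796875.

26623460512/192216796875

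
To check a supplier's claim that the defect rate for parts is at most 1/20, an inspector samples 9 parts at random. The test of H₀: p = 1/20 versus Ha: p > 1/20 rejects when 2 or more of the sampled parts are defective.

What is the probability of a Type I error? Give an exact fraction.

The significance level is the probability, assuming p = 1/20, of seeing 2 or more defectives in 9 draws.
α = 1 − P(X ≤ 1) = 1 − 118884941287/128000000000 = 9115058713/128000000000.

9115058713/128000000000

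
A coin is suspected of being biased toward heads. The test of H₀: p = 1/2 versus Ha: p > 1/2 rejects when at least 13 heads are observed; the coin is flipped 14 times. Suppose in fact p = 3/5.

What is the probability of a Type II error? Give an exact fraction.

A Type II error is failing to reject when Ha holds: with p = 3/5, β = P(K ≤ 12).
Summing C(14,j)·(3/5)^j·(2/5)^{14-j} for j = 0..12 gives 6054091612/6103515625.

6054091612/6103515625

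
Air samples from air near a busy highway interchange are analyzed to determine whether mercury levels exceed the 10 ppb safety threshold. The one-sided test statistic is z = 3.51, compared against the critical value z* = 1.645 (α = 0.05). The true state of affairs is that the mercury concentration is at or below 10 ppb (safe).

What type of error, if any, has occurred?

The conventional null hypothesis is that the mercury concentration is at or below 10 ppb (safe).
Since z = 3.51 > z* = 1.645, H₀ is rejected.
H₀ is true (actually the mercury concentration is at or below 10 ppb (safe)).
Rejecting a true H₀ is a Type I error.

Type I error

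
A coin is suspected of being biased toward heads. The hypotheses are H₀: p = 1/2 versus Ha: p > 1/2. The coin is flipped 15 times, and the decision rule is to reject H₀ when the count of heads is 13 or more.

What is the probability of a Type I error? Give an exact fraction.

121/32768

The Type I error probability is α = P(S ≥ 13) computed under H₀, where S ~ Binomial(15, 1/2).
Summing the upper tail: (105 + 15 + 1) / 2^15 = 121/32768.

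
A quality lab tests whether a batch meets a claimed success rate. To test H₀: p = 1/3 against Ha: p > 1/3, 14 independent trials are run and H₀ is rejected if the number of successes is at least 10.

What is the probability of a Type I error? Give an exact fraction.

α = P(reject H₀ | H₀ true) = P(S ≥ 10 | p = 1/3), with S ~ Binomial(14, 1/3).
Adding the binomial terms for j = 10 through 14 with p = 1/3 yields 19321/4782969.

19321/4782969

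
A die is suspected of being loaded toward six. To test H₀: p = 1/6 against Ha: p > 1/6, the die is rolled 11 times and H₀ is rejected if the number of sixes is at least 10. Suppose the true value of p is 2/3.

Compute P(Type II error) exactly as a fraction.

Under the alternative p = 2/3, Y ~ Binomial(11, 2/3); β is the probability the test does not reject, P(Y < 10).
Equivalently, β = 1 − P(Y ≥ 10) = 163835/177147.

163835/177147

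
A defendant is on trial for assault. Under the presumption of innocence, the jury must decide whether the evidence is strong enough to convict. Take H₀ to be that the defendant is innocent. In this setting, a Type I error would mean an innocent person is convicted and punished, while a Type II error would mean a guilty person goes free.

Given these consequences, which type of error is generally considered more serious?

Type I error

The Type I consequence (an innocent person is convicted and punished) is more severe than the Type II consequence (a guilty person goes free).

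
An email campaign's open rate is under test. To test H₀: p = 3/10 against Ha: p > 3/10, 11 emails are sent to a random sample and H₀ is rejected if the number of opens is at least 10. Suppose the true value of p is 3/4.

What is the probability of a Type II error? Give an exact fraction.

Under the alternative p = 3/4, Y ~ Binomial(11, 3/4); β is the probability the test does not reject, P(Y < 10).
Adding the binomial probabilities P(Y=0)+…+P(Y=9) at p = 3/4 gives 1683809/2097152.

1683809/2097152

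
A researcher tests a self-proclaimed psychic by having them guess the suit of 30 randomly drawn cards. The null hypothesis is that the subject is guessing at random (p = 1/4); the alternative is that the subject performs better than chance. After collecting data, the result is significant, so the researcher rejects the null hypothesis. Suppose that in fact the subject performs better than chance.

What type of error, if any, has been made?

No error (correct decision).

The test rejected a false H₀ — the decision matches the true state.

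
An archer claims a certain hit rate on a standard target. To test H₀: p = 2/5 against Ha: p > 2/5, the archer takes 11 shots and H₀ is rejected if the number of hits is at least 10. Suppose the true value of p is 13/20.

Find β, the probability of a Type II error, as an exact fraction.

A Type II error is failing to reject when Ha holds: with p = 13/20, β = P(X ≤ 9).
Adding the binomial probabilities P(X=0)+…+P(X=9) at p = 13/20 gives 19239273573359/20480000000000.

19239273573359/20480000000000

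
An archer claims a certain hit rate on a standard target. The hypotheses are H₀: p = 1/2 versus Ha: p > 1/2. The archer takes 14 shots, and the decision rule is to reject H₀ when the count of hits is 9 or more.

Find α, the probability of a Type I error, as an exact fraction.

3473/16384

The Type I error probability is α = P(Y ≥ 9) computed under H₀, where Y ~ Binomial(14, 1/2).
That's C(14,9) + C(14,10) + C(14,11) + C(14,12) + C(14,13) + C(14,14) over 2^14, i.e. (2002 + 1001 + 364 + 91 + 14 + 1)/16384 = 3473/16384.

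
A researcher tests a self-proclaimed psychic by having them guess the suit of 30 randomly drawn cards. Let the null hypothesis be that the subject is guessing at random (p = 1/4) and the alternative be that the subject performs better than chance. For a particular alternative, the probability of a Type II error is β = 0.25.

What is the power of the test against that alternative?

0.75

Power = 1 − β = 1 − 0.25 = 0.75.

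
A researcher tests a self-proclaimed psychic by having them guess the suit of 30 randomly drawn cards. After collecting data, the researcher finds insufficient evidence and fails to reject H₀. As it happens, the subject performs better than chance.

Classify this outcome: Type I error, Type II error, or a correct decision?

Type II error

The conventional null hypothesis here is that the subject is guessing at random (p = 1/4).
H₀ was not rejected, but H₀ is actually false.
Failing to reject a false null hypothesis is a Type II error (false negative).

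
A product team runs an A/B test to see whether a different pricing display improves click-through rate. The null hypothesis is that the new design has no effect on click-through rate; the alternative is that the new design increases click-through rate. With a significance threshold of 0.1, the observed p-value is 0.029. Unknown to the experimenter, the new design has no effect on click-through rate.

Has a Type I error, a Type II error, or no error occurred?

Type I error

Since p = 0.029 < α = 0.1, H₀ is rejected.
H₀ is true (actually the new design has no effect on click-through rate).
Rejecting a true H₀ is a Type I error.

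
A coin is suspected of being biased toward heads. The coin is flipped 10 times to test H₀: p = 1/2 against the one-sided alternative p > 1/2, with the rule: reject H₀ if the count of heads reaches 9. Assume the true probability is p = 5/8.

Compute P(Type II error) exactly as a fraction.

Under the alternative p = 5/8, X ~ Binomial(10, 5/8); β is the probability the test does not reject, P(X < 9).
Summing C(10,j)·(5/8)^j·(3/8)^{10-j} for j = 0..8 gives 1005382449/1073741824.

1005382449/1073741824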